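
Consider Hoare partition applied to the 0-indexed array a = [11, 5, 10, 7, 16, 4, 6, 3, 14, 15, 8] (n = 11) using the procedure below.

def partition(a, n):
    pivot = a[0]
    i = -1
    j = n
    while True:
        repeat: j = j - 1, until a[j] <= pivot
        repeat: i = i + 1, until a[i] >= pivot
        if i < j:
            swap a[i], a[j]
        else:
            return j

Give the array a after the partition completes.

[8, 5, 10, 7, 3, 4, 6, 16, 14, 15, 11]

pivot = a[0] = 11; i = -1, j = 11
j→10 (a[10]=8≤11), i→0 (a[0]=11≥11); i<j, swap → [8, 5, 10, 7, 16, 4, 6, 3, 14, 15, 11]
j→7 (a[7]=3≤11), i→4 (a[4]=16≥11); i<j, swap → [8, 5, 10, 7, 3, 4, 6, 16, 14, 15, 11]
j→6, i→7; i≥j, return j=6. a = [8, 5, 10, 7, 3, 4, 6, 16, 14, 15, 11]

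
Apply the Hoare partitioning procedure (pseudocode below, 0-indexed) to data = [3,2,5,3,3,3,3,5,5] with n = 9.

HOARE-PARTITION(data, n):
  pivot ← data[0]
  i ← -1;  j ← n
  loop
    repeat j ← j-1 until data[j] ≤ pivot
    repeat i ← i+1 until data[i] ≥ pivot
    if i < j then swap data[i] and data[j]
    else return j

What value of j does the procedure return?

pivot=3
j stops at 6 (3), i stops at 0 (3); swap ⇒ [3,2,5,3,3,3,3,5,5]
j stops at 5 (3), i stops at 2 (5); swap ⇒ [3,2,3,3,3,5,3,5,5]
j stops at 4 (3), i stops at 3 (3); swap ⇒ [3,2,3,3,3,5,3,5,5]
j stops at 3, i stops at 4; i≥j ⇒ return 3. data=[3,2,3,3,3,5,3,5,5]

3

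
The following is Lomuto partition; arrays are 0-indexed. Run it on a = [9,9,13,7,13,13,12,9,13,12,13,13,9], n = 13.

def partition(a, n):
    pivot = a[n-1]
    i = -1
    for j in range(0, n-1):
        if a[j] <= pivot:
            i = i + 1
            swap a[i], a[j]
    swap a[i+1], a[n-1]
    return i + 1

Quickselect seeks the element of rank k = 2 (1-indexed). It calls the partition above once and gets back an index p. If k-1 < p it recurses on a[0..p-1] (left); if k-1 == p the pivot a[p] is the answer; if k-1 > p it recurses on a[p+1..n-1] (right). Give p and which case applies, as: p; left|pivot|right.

4; left

pivot = a[12] = 9; i = -1
j=0: a[0]=9 ≤ 9 → i=0, swap a[0],a[0] (no change) → [9,9,13,7,13,13,12,9,13,12,13,13,9]
j=1: a[1]=9 ≤ 9 → i=1, swap a[1],a[1] (no change) → [9,9,13,7,13,13,12,9,13,12,13,13,9]
j=2: a[2]=13 > 9 → no swap
j=3: a[3]=7 ≤ 9 → i=2, swap a[2],a[3] → [9,9,7,13,13,13,12,9,13,12,13,13,9]
j=4: a[4]=13 > 9 → no swap
j=5: a[5]=13 > 9 → no swap
j=6: a[6]=12 > 9 → no swap
j=7: a[7]=9 ≤ 9 → i=3, swap a[3],a[7] → [9,9,7,9,13,13,12,13,13,12,13,13,9]
j=8: a[8]=13 > 9 → no swap
j=9: a[9]=12 > 9 → no swap
j=10: a[10]=13 > 9 → no swap
j=11: a[11]=13 > 9 → no swap
final swap a[4],a[12] → [9,9,7,9,9,13,12,13,13,12,13,13,13]; return 4
p = 4; k-1 = 1 < 4 ⇒ left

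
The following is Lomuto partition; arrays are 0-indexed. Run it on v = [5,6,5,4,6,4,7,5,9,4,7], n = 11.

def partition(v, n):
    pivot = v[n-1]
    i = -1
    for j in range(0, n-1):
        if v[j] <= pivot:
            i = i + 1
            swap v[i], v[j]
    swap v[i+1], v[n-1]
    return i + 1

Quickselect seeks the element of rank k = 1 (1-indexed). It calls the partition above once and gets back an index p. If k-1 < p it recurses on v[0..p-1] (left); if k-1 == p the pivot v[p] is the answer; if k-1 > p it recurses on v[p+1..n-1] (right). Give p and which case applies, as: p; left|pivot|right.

9; left

pivot = v[10] = 7; i = -1
j=0: v[0]=5 ≤ 7 → i=0, swap v[0],v[0] (no change) → [5,6,5,4,6,4,7,5,9,4,7]
j=1: v[1]=6 ≤ 7 → i=1, swap v[1],v[1] (no change) → [5,6,5,4,6,4,7,5,9,4,7]
j=2: v[2]=5 ≤ 7 → i=2, swap v[2],v[2] (no change) → [5,6,5,4,6,4,7,5,9,4,7]
j=3: v[3]=4 ≤ 7 → i=3, swap v[3],v[3] (no change) → [5,6,5,4,6,4,7,5,9,4,7]
j=4: v[4]=6 ≤ 7 → i=4, swap v[4],v[4] (no change) → [5,6,5,4,6,4,7,5,9,4,7]
j=5: v[5]=4 ≤ 7 → i=5, swap v[5],v[5] (no change) → [5,6,5,4,6,4,7,5,9,4,7]
j=6: v[6]=7 ≤ 7 → i=6, swap v[6],v[6] (no change) → [5,6,5,4,6,4,7,5,9,4,7]
j=7: v[7]=5 ≤ 7 → i=7, swap v[7],v[7] (no change) → [5,6,5,4,6,4,7,5,9,4,7]
j=8: v[8]=9 > 7 → no swap
j=9: v[9]=4 ≤ 7 → i=8, swap v[8],v[9] → [5,6,5,4,6,4,7,5,4,9,7]
final swap v[9],v[10] → [5,6,5,4,6,4,7,5,4,7,9]; return 9
p = 9; k-1 = 0 < 9 ⇒ left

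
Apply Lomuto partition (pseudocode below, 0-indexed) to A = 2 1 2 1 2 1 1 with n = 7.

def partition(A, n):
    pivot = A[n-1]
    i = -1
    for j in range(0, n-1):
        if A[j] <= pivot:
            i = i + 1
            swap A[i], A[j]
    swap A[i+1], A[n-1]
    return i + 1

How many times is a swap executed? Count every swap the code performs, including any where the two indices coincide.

4

pivot=1, i=-1
j=0: 2>1, skip
j=1: 1≤1, i=0, swap(0,1) ⇒ 1 2 2 1 2 1 1
j=2: 2>1, skip
j=3: 1≤1, i=1, swap(1,3) ⇒ 1 1 2 2 2 1 1
j=4: 2>1, skip
j=5: 1≤1, i=2, swap(2,5) ⇒ 1 1 1 2 2 2 1
swap(3,6) ⇒ 1 1 1 1 2 2 2; return 3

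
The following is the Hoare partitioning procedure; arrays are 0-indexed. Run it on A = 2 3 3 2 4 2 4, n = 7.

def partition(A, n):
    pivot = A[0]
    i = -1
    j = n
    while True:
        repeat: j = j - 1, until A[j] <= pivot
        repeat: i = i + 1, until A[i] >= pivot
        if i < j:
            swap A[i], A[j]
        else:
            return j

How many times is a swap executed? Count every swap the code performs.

pivot = A[0] = 2; i = -1, j = 7
j→5 (A[5]=2≤2), i→0 (A[0]=2≥2); i<j, swap → 2 3 3 2 4 2 4
j→3 (A[3]=2≤2), i→1 (A[1]=3≥2); i<j, swap → 2 2 3 3 4 2 4
j→1, i→2; i≥j, return j=1. A = 2 2 3 3 4 2 4

2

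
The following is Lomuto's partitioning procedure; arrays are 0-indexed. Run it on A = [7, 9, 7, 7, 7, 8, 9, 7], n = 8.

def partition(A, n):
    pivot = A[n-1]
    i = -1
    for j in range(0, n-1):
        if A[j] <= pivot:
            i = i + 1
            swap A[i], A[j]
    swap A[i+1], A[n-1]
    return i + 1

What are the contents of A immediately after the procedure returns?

pivot = A[7] = 7; i = -1
j=0: A[0]=7 ≤ 7 → i=0, swap A[0],A[0] (no change) → [7, 9, 7, 7, 7, 8, 9, 7]
j=1: A[1]=9 > 7 → no swap
j=2: A[2]=7 ≤ 7 → i=1, swap A[1],A[2] → [7, 7, 9, 7, 7, 8, 9, 7]
j=3: A[3]=7 ≤ 7 → i=2, swap A[2],A[3] → [7, 7, 7, 9, 7, 8, 9, 7]
j=4: A[4]=7 ≤ 7 → i=3, swap A[3],A[4] → [7, 7, 7, 7, 9, 8, 9, 7]
j=5: A[5]=8 > 7 → no swap
j=6: A[6]=9 > 7 → no swap
final swap A[4],A[7] → [7, 7, 7, 7, 7, 8, 9, 9]; return 4

[7, 7, 7, 7, 7, 8, 9, 9]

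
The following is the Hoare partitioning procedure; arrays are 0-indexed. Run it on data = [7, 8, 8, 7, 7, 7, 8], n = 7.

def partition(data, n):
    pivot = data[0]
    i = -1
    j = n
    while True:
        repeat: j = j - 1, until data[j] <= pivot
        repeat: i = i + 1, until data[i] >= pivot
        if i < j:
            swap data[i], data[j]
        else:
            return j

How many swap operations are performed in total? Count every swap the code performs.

pivot = data[0] = 7; i = -1, j = 7
j→5 (data[5]=7≤7), i→0 (data[0]=7≥7); i<j, swap → [7, 8, 8, 7, 7, 7, 8]
j→4 (data[4]=7≤7), i→1 (data[1]=8≥7); i<j, swap → [7, 7, 8, 7, 8, 7, 8]
j→3 (data[3]=7≤7), i→2 (data[2]=8≥7); i<j, swap → [7, 7, 7, 8, 8, 7, 8]
j→2, i→3; i≥j, return j=2. data = [7, 7, 7, 8, 8, 7, 8]

3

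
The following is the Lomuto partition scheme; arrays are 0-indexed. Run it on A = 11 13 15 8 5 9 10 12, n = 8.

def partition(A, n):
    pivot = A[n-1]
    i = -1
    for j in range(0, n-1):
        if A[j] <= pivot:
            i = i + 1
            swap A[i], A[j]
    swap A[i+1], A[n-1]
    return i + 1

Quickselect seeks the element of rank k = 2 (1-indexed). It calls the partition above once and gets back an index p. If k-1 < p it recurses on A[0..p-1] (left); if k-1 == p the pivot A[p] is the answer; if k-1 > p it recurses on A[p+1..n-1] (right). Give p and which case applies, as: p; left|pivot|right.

5; left

pivot=12, i=-1
j=0: 11≤12, i=0, swap(0,0) ⇒ 11 13 15 8 5 9 10 12
j=1: 13>12, skip
j=2: 15>12, skip
j=3: 8≤12, i=1, swap(1,3) ⇒ 11 8 15 13 5 9 10 12
j=4: 5≤12, i=2, swap(2,4) ⇒ 11 8 5 13 15 9 10 12
j=5: 9≤12, i=3, swap(3,5) ⇒ 11 8 5 9 15 13 10 12
j=6: 10≤12, i=4, swap(4,6) ⇒ 11 8 5 9 10 13 15 12
swap(5,7) ⇒ 11 8 5 9 10 12 15 13; return 5
p = 5; k-1 = 1 < 5 ⇒ left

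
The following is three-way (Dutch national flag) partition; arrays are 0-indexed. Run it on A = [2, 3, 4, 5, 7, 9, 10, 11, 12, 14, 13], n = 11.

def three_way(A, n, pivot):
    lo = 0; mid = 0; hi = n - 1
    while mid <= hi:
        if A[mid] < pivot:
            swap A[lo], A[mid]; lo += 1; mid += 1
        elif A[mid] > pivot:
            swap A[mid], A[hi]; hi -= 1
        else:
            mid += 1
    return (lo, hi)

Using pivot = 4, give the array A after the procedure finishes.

[2, 3, 4, 7, 9, 10, 11, 12, 14, 13, 5]

pivot = 4; lo=0, mid=0, hi=10
A[mid]=2<4: swap A[0],A[0]; lo=1,mid=1 → [2, 3, 4, 5, 7, 9, 10, 11, 12, 14, 13]
A[mid]=3<4: swap A[1],A[1]; lo=2,mid=2 → [2, 3, 4, 5, 7, 9, 10, 11, 12, 14, 13]
A[mid]=4=4: mid=3
A[mid]=5>4: swap A[3],A[10]; hi=9 → [2, 3, 4, 13, 7, 9, 10, 11, 12, 14, 5]
A[mid]=13>4: swap A[3],A[9]; hi=8 → [2, 3, 4, 14, 7, 9, 10, 11, 12, 13, 5]
A[mid]=14>4: swap A[3],A[8]; hi=7 → [2, 3, 4, 12, 7, 9, 10, 11, 14, 13, 5]
A[mid]=12>4: swap A[3],A[7]; hi=6 → [2, 3, 4, 11, 7, 9, 10, 12, 14, 13, 5]
A[mid]=11>4: swap A[3],A[6]; hi=5 → [2, 3, 4, 10, 7, 9, 11, 12, 14, 13, 5]
A[mid]=10>4: swap A[3],A[5]; hi=4 → [2, 3, 4, 9, 7, 10, 11, 12, 14, 13, 5]
A[mid]=9>4: swap A[3],A[4]; hi=3 → [2, 3, 4, 7, 9, 10, 11, 12, 14, 13, 5]
A[mid]=7>4: swap A[3],A[3]; hi=2 → [2, 3, 4, 7, 9, 10, 11, 12, 14, 13, 5]
end: lo=2, hi=2; A = [2, 3, 4, 7, 9, 10, 11, 12, 14, 13, 5]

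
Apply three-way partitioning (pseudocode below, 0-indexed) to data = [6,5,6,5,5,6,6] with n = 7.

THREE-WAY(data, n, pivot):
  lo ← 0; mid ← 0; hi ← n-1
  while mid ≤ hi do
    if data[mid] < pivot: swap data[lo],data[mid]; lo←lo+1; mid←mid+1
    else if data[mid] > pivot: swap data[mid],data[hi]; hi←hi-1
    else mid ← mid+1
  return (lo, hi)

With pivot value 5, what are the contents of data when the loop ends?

[5,5,5,6,6,6,6]

pivot = 5; lo=0, mid=0, hi=6
data[mid]=6>5: swap data[0],data[6]; hi=5 → [6,5,6,5,5,6,6]
data[mid]=6>5: swap data[0],data[5]; hi=4 → [6,5,6,5,5,6,6]
data[mid]=6>5: swap data[0],data[4]; hi=3 → [5,5,6,5,6,6,6]
data[mid]=5=5: mid=1
data[mid]=5=5: mid=2
data[mid]=6>5: swap data[2],data[3]; hi=2 → [5,5,5,6,6,6,6]
data[mid]=5=5: mid=3
end: lo=0, hi=2; data = [5,5,5,6,6,6,6]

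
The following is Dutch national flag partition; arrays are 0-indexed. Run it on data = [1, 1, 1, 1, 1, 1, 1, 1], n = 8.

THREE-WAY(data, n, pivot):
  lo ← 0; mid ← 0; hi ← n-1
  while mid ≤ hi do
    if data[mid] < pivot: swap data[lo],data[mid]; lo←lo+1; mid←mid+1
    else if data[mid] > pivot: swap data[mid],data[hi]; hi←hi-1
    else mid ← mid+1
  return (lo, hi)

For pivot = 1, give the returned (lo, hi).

lo=0 mid=0 hi=7
1=1: mid=1
1=1: mid=2
1=1: mid=3
1=1: mid=4
1=1: mid=5
1=1: mid=6
1=1: mid=7
1=1: mid=8
done. lo=0 hi=7; data=[1, 1, 1, 1, 1, 1, 1, 1]

(0, 7)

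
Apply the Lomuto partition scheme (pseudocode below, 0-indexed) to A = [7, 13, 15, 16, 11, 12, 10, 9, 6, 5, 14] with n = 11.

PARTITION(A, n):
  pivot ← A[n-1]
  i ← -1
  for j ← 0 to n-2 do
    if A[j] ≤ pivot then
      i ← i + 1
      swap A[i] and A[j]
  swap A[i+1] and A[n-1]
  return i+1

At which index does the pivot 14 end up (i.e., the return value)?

8

pivot = A[10] = 14; i = -1
j=0: A[0]=7 ≤ 14 → i=0, swap A[0],A[0] (no change) → [7, 13, 15, 16, 11, 12, 10, 9, 6, 5, 14]
j=1: A[1]=13 ≤ 14 → i=1, swap A[1],A[1] (no change) → [7, 13, 15, 16, 11, 12, 10, 9, 6, 5, 14]
j=2: A[2]=15 > 14 → no swap
j=3: A[3]=16 > 14 → no swap
j=4: A[4]=11 ≤ 14 → i=2, swap A[2],A[4] → [7, 13, 11, 16, 15, 12, 10, 9, 6, 5, 14]
j=5: A[5]=12 ≤ 14 → i=3, swap A[3],A[5] → [7, 13, 11, 12, 15, 16, 10, 9, 6, 5, 14]
j=6: A[6]=10 ≤ 14 → i=4, swap A[4],A[6] → [7, 13, 11, 12, 10, 16, 15, 9, 6, 5, 14]
j=7: A[7]=9 ≤ 14 → i=5, swap A[5],A[7] → [7, 13, 11, 12, 10, 9, 15, 16, 6, 5, 14]
j=8: A[8]=6 ≤ 14 → i=6, swap A[6],A[8] → [7, 13, 11, 12, 10, 9, 6, 16, 15, 5, 14]
j=9: A[9]=5 ≤ 14 → i=7, swap A[7],A[9] → [7, 13, 11, 12, 10, 9, 6, 5, 15, 16, 14]
final swap A[8],A[10] → [7, 13, 11, 12, 10, 9, 6, 5, 14, 16, 15]; return 8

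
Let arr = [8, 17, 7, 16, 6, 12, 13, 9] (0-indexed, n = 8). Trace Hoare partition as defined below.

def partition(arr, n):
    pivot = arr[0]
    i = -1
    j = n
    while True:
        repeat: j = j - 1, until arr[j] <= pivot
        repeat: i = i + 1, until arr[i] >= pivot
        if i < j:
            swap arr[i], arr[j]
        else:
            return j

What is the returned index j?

1

pivot = arr[0] = 8; i = -1, j = 8
j→4 (arr[4]=6≤8), i→0 (arr[0]=8≥8); i<j, swap → [6, 17, 7, 16, 8, 12, 13, 9]
j→2 (arr[2]=7≤8), i→1 (arr[1]=17≥8); i<j, swap → [6, 7, 17, 16, 8, 12, 13, 9]
j→1, i→2; i≥j, return j=1. arr = [6, 7, 17, 16, 8, 12, 13, 9]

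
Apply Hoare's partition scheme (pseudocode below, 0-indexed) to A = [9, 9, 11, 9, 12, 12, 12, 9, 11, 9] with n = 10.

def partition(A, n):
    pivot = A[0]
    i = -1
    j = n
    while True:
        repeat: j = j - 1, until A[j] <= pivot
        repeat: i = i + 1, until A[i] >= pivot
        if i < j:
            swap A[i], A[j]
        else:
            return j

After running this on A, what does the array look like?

pivot = A[0] = 9; i = -1, j = 10
j→9 (A[9]=9≤9), i→0 (A[0]=9≥9); i<j, swap → [9, 9, 11, 9, 12, 12, 12, 9, 11, 9]
j→7 (A[7]=9≤9), i→1 (A[1]=9≥9); i<j, swap → [9, 9, 11, 9, 12, 12, 12, 9, 11, 9]
j→3 (A[3]=9≤9), i→2 (A[2]=11≥9); i<j, swap → [9, 9, 9, 11, 12, 12, 12, 9, 11, 9]
j→2, i→3; i≥j, return j=2. A = [9, 9, 9, 11, 12, 12, 12, 9, 11, 9]

[9, 9, 9, 11, 12, 12, 12, 9, 11, 9]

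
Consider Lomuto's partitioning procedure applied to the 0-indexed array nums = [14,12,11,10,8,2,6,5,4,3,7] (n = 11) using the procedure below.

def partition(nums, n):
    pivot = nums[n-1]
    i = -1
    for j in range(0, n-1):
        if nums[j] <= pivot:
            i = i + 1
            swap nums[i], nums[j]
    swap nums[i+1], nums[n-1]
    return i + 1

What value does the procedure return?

pivot = nums[10] = 7; i = -1
j=0: nums[0]=14 > 7 → no swap
j=1: nums[1]=12 > 7 → no swap
j=2: nums[2]=11 > 7 → no swap
j=3: nums[3]=10 > 7 → no swap
j=4: nums[4]=8 > 7 → no swap
j=5: nums[5]=2 ≤ 7 → i=0, swap nums[0],nums[5] → [2,12,11,10,8,14,6,5,4,3,7]
j=6: nums[6]=6 ≤ 7 → i=1, swap nums[1],nums[6] → [2,6,11,10,8,14,12,5,4,3,7]
j=7: nums[7]=5 ≤ 7 → i=2, swap nums[2],nums[7] → [2,6,5,10,8,14,12,11,4,3,7]
j=8: nums[8]=4 ≤ 7 → i=3, swap nums[3],nums[8] → [2,6,5,4,8,14,12,11,10,3,7]
j=9: nums[9]=3 ≤ 7 → i=4, swap nums[4],nums[9] → [2,6,5,4,3,14,12,11,10,8,7]
final swap nums[5],nums[10] → [2,6,5,4,3,7,12,11,10,8,14]; return 5

5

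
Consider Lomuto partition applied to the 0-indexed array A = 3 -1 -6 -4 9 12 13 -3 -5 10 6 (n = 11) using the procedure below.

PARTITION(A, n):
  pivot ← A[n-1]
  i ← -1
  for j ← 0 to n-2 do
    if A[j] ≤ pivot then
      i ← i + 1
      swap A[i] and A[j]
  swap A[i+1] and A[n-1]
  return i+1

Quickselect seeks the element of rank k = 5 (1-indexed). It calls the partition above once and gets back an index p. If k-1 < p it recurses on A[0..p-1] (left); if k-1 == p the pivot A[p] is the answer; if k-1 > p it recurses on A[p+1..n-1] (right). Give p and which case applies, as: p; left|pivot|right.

pivot=6, i=-1
j=0: 3≤6, i=0, swap(0,0) ⇒ 3 -1 -6 -4 9 12 13 -3 -5 10 6
j=1: -1≤6, i=1, swap(1,1) ⇒ 3 -1 -6 -4 9 12 13 -3 -5 10 6
j=2: -6≤6, i=2, swap(2,2) ⇒ 3 -1 -6 -4 9 12 13 -3 -5 10 6
j=3: -4≤6, i=3, swap(3,3) ⇒ 3 -1 -6 -4 9 12 13 -3 -5 10 6
j=4: 9>6, skip
j=5: 12>6, skip
j=6: 13>6, skip
j=7: -3≤6, i=4, swap(4,7) ⇒ 3 -1 -6 -4 -3 12 13 9 -5 10 6
j=8: -5≤6, i=5, swap(5,8) ⇒ 3 -1 -6 -4 -3 -5 13 9 12 10 6
j=9: 10>6, skip
swap(6,10) ⇒ 3 -1 -6 -4 -3 -5 6 9 12 10 13; return 6
p = 6; k-1 = 4 < 6 ⇒ left

6; left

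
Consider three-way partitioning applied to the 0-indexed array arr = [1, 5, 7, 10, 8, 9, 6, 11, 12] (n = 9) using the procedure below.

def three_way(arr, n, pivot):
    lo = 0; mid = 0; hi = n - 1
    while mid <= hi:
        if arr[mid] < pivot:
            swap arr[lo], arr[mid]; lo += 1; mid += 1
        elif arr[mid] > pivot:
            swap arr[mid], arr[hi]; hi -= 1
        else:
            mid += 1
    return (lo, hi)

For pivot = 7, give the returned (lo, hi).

(3, 3)

pivot = 7; lo=0, mid=0, hi=8
arr[mid]=1<7: swap arr[0],arr[0]; lo=1,mid=1 → [1, 5, 7, 10, 8, 9, 6, 11, 12]
arr[mid]=5<7: swap arr[1],arr[1]; lo=2,mid=2 → [1, 5, 7, 10, 8, 9, 6, 11, 12]
arr[mid]=7=7: mid=3
arr[mid]=10>7: swap arr[3],arr[8]; hi=7 → [1, 5, 7, 12, 8, 9, 6, 11, 10]
arr[mid]=12>7: swap arr[3],arr[7]; hi=6 → [1, 5, 7, 11, 8, 9, 6, 12, 10]
arr[mid]=11>7: swap arr[3],arr[6]; hi=5 → [1, 5, 7, 6, 8, 9, 11, 12, 10]
arr[mid]=6<7: swap arr[2],arr[3]; lo=3,mid=4 → [1, 5, 6, 7, 8, 9, 11, 12, 10]
arr[mid]=8>7: swap arr[4],arr[5]; hi=4 → [1, 5, 6, 7, 9, 8, 11, 12, 10]
arr[mid]=9>7: swap arr[4],arr[4]; hi=3 → [1, 5, 6, 7, 9, 8, 11, 12, 10]
end: lo=3, hi=3; arr = [1, 5, 6, 7, 9, 8, 11, 12, 10]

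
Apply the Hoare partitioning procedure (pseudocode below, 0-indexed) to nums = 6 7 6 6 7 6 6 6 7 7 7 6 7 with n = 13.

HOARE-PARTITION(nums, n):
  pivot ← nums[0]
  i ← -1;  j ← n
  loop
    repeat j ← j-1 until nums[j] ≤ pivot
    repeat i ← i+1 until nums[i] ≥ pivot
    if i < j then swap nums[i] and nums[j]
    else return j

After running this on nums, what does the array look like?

pivot = nums[0] = 6; i = -1, j = 13
j→11 (nums[11]=6≤6), i→0 (nums[0]=6≥6); i<j, swap → 6 7 6 6 7 6 6 6 7 7 7 6 7
j→7 (nums[7]=6≤6), i→1 (nums[1]=7≥6); i<j, swap → 6 6 6 6 7 6 6 7 7 7 7 6 7
j→6 (nums[6]=6≤6), i→2 (nums[2]=6≥6); i<j, swap → 6 6 6 6 7 6 6 7 7 7 7 6 7
j→5 (nums[5]=6≤6), i→3 (nums[3]=6≥6); i<j, swap → 6 6 6 6 7 6 6 7 7 7 7 6 7
j→3, i→4; i≥j, return j=3. nums = 6 6 6 6 7 6 6 7 7 7 7 6 7

6 6 6 6 7 6 6 7 7 7 7 6 7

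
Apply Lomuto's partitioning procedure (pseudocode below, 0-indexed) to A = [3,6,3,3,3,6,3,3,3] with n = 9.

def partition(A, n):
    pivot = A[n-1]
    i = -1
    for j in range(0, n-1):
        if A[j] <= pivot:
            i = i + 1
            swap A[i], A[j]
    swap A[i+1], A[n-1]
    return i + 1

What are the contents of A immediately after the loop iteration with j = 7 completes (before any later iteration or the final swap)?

[3,3,3,3,3,3,6,6,3]

pivot = A[8] = 3; i = -1
j=0: A[0]=3 ≤ 3 → i=0, swap A[0],A[0] (no change) → [3,6,3,3,3,6,3,3,3]
j=1: A[1]=6 > 3 → no swap
j=2: A[2]=3 ≤ 3 → i=1, swap A[1],A[2] → [3,3,6,3,3,6,3,3,3]
j=3: A[3]=3 ≤ 3 → i=2, swap A[2],A[3] → [3,3,3,6,3,6,3,3,3]
j=4: A[4]=3 ≤ 3 → i=3, swap A[3],A[4] → [3,3,3,3,6,6,3,3,3]
j=5: A[5]=6 > 3 → no swap
j=6: A[6]=3 ≤ 3 → i=4, swap A[4],A[6] → [3,3,3,3,3,6,6,3,3]
j=7: A[7]=3 ≤ 3 → i=5, swap A[5],A[7] → [3,3,3,3,3,3,6,6,3]
(after j=7) A = [3,3,3,3,3,3,6,6,3]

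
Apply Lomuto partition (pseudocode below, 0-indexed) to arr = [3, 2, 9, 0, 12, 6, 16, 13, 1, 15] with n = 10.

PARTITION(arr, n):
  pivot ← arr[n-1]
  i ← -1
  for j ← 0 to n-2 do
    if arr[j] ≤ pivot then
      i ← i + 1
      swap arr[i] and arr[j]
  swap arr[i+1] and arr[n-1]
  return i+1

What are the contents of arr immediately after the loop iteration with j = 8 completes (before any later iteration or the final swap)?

[3, 2, 9, 0, 12, 6, 13, 1, 16, 15]

pivot=15, i=-1
j=0: 3≤15, i=0, swap(0,0) ⇒ [3, 2, 9, 0, 12, 6, 16, 13, 1, 15]
j=1: 2≤15, i=1, swap(1,1) ⇒ [3, 2, 9, 0, 12, 6, 16, 13, 1, 15]
j=2: 9≤15, i=2, swap(2,2) ⇒ [3, 2, 9, 0, 12, 6, 16, 13, 1, 15]
j=3: 0≤15, i=3, swap(3,3) ⇒ [3, 2, 9, 0, 12, 6, 16, 13, 1, 15]
j=4: 12≤15, i=4, swap(4,4) ⇒ [3, 2, 9, 0, 12, 6, 16, 13, 1, 15]
j=5: 6≤15, i=5, swap(5,5) ⇒ [3, 2, 9, 0, 12, 6, 16, 13, 1, 15]
j=6: 16>15, skip
j=7: 13≤15, i=6, swap(6,7) ⇒ [3, 2, 9, 0, 12, 6, 13, 16, 1, 15]
j=8: 1≤15, i=7, swap(7,8) ⇒ [3, 2, 9, 0, 12, 6, 13, 1, 16, 15]
(after j=8) arr = [3, 2, 9, 0, 12, 6, 13, 1, 16, 15]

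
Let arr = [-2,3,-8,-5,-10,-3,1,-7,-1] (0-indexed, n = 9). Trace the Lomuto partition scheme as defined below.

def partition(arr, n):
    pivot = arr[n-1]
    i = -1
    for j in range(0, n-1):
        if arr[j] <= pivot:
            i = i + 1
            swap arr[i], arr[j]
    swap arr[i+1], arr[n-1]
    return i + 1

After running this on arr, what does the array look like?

pivot=-1, i=-1
j=0: -2≤-1, i=0, swap(0,0) ⇒ [-2,3,-8,-5,-10,-3,1,-7,-1]
j=1: 3>-1, skip
j=2: -8≤-1, i=1, swap(1,2) ⇒ [-2,-8,3,-5,-10,-3,1,-7,-1]
j=3: -5≤-1, i=2, swap(2,3) ⇒ [-2,-8,-5,3,-10,-3,1,-7,-1]
j=4: -10≤-1, i=3, swap(3,4) ⇒ [-2,-8,-5,-10,3,-3,1,-7,-1]
j=5: -3≤-1, i=4, swap(4,5) ⇒ [-2,-8,-5,-10,-3,3,1,-7,-1]
j=6: 1>-1, skip
j=7: -7≤-1, i=5, swap(5,7) ⇒ [-2,-8,-5,-10,-3,-7,1,3,-1]
swap(6,8) ⇒ [-2,-8,-5,-10,-3,-7,-1,3,1]; return 6

[-2,-8,-5,-10,-3,-7,-1,3,1]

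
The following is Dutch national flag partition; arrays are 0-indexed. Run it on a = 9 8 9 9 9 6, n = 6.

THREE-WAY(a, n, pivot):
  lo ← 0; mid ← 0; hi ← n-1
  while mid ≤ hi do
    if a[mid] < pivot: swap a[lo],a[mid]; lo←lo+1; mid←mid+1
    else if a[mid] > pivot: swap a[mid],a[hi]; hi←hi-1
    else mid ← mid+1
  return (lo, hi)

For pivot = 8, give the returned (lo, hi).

pivot = 8; lo=0, mid=0, hi=5
a[mid]=9>8: swap a[0],a[5]; hi=4 → 6 8 9 9 9 9
a[mid]=6<8: swap a[0],a[0]; lo=1,mid=1 → 6 8 9 9 9 9
a[mid]=8=8: mid=2
a[mid]=9>8: swap a[2],a[4]; hi=3 → 6 8 9 9 9 9
a[mid]=9>8: swap a[2],a[3]; hi=2 → 6 8 9 9 9 9
a[mid]=9>8: swap a[2],a[2]; hi=1 → 6 8 9 9 9 9
end: lo=1, hi=1; a = 6 8 9 9 9 9

(1, 1)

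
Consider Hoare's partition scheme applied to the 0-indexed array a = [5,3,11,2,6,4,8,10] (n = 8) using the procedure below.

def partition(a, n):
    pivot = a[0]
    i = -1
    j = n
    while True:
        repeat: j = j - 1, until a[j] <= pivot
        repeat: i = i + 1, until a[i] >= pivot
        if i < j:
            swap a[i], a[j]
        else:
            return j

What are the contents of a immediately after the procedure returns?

[4,3,2,11,6,5,8,10]

pivot=5
j stops at 5 (4), i stops at 0 (5); swap ⇒ [4,3,11,2,6,5,8,10]
j stops at 3 (2), i stops at 2 (11); swap ⇒ [4,3,2,11,6,5,8,10]
j stops at 2, i stops at 3; i≥j ⇒ return 2. a=[4,3,2,11,6,5,8,10]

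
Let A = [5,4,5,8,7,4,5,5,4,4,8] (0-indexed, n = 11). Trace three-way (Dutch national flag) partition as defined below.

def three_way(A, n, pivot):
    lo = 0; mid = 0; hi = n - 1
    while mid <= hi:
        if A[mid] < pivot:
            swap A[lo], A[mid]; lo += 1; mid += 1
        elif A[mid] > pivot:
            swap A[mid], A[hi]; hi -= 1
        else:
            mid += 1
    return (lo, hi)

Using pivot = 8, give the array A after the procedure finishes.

[5,4,5,7,4,5,5,4,4,8,8]

pivot = 8; lo=0, mid=0, hi=10
A[mid]=5<8: swap A[0],A[0]; lo=1,mid=1 → [5,4,5,8,7,4,5,5,4,4,8]
A[mid]=4<8: swap A[1],A[1]; lo=2,mid=2 → [5,4,5,8,7,4,5,5,4,4,8]
A[mid]=5<8: swap A[2],A[2]; lo=3,mid=3 → [5,4,5,8,7,4,5,5,4,4,8]
A[mid]=8=8: mid=4
A[mid]=7<8: swap A[3],A[4]; lo=4,mid=5 → [5,4,5,7,8,4,5,5,4,4,8]
A[mid]=4<8: swap A[4],A[5]; lo=5,mid=6 → [5,4,5,7,4,8,5,5,4,4,8]
A[mid]=5<8: swap A[5],A[6]; lo=6,mid=7 → [5,4,5,7,4,5,8,5,4,4,8]
A[mid]=5<8: swap A[6],A[7]; lo=7,mid=8 → [5,4,5,7,4,5,5,8,4,4,8]
A[mid]=4<8: swap A[7],A[8]; lo=8,mid=9 → [5,4,5,7,4,5,5,4,8,4,8]
A[mid]=4<8: swap A[8],A[9]; lo=9,mid=10 → [5,4,5,7,4,5,5,4,4,8,8]
A[mid]=8=8: mid=11
end: lo=9, hi=10; A = [5,4,5,7,4,5,5,4,4,8,8]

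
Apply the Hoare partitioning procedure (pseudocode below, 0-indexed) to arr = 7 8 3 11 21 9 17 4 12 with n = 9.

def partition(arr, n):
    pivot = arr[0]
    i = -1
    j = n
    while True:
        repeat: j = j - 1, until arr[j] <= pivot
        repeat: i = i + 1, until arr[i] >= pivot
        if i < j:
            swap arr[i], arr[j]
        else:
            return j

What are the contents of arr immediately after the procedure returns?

4 3 8 11 21 9 17 7 12

pivot=7
j stops at 7 (4), i stops at 0 (7); swap ⇒ 4 8 3 11 21 9 17 7 12
j stops at 2 (3), i stops at 1 (8); swap ⇒ 4 3 8 11 21 9 17 7 12
j stops at 1, i stops at 2; i≥j ⇒ return 1. arr=4 3 8 11 21 9 17 7 12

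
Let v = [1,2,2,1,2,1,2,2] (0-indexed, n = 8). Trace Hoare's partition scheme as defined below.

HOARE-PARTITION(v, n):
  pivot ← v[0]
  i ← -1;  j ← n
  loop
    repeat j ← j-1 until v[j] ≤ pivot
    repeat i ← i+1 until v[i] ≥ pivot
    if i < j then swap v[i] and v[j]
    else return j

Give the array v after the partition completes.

[1,1,2,2,2,1,2,2]

pivot = v[0] = 1; i = -1, j = 8
j→5 (v[5]=1≤1), i→0 (v[0]=1≥1); i<j, swap → [1,2,2,1,2,1,2,2]
j→3 (v[3]=1≤1), i→1 (v[1]=2≥1); i<j, swap → [1,1,2,2,2,1,2,2]
j→1, i→2; i≥j, return j=1. v = [1,1,2,2,2,1,2,2]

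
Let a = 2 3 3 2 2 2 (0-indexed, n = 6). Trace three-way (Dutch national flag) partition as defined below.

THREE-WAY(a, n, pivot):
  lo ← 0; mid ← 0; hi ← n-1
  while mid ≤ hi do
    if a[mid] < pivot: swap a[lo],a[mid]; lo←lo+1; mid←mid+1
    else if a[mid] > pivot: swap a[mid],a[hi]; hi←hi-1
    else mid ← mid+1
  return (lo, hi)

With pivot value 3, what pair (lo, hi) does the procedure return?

lo=0 mid=0 hi=5
2<3: swap(0,0), lo=1 mid=1 ⇒ 2 3 3 2 2 2
3=3: mid=2
3=3: mid=3
2<3: swap(1,3), lo=2 mid=4 ⇒ 2 2 3 3 2 2
2<3: swap(2,4), lo=3 mid=5 ⇒ 2 2 2 3 3 2
2<3: swap(3,5), lo=4 mid=6 ⇒ 2 2 2 2 3 3
done. lo=4 hi=5; a=2 2 2 2 3 3

(4, 5)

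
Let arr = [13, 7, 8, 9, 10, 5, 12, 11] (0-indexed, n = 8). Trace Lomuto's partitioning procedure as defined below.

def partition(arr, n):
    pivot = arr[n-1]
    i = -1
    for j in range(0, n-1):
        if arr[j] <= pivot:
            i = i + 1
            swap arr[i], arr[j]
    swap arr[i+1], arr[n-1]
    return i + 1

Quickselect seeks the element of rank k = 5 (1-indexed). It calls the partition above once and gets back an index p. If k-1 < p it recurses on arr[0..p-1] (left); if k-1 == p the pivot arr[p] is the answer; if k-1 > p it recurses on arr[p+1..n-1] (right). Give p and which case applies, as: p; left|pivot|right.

pivot=11, i=-1
j=0: 13>11, skip
j=1: 7≤11, i=0, swap(0,1) ⇒ [7, 13, 8, 9, 10, 5, 12, 11]
j=2: 8≤11, i=1, swap(1,2) ⇒ [7, 8, 13, 9, 10, 5, 12, 11]
j=3: 9≤11, i=2, swap(2,3) ⇒ [7, 8, 9, 13, 10, 5, 12, 11]
j=4: 10≤11, i=3, swap(3,4) ⇒ [7, 8, 9, 10, 13, 5, 12, 11]
j=5: 5≤11, i=4, swap(4,5) ⇒ [7, 8, 9, 10, 5, 13, 12, 11]
j=6: 12>11, skip
swap(5,7) ⇒ [7, 8, 9, 10, 5, 11, 12, 13]; return 5
p = 5; k-1 = 4 < 5 ⇒ left

5; left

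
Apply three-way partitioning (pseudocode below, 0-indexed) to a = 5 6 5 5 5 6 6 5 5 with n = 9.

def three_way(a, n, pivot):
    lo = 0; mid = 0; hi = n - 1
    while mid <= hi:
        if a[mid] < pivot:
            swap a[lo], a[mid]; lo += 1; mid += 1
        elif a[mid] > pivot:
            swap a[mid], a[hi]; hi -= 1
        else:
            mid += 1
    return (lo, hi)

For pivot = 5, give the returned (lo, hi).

(0, 5)

pivot = 5; lo=0, mid=0, hi=8
a[mid]=5=5: mid=1
a[mid]=6>5: swap a[1],a[8]; hi=7 → 5 5 5 5 5 6 6 5 6
a[mid]=5=5: mid=2
a[mid]=5=5: mid=3
a[mid]=5=5: mid=4
a[mid]=5=5: mid=5
a[mid]=6>5: swap a[5],a[7]; hi=6 → 5 5 5 5 5 5 6 6 6
a[mid]=5=5: mid=6
a[mid]=6>5: swap a[6],a[6]; hi=5 → 5 5 5 5 5 5 6 6 6
end: lo=0, hi=5; a = 5 5 5 5 5 5 6 6 6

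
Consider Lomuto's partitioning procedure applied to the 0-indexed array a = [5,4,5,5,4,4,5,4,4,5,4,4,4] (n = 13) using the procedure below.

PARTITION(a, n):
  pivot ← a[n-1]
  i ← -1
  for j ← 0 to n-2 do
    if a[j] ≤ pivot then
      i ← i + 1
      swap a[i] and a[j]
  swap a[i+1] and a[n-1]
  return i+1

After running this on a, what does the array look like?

[4,4,4,4,4,4,4,4,5,5,5,5,5]

pivot=4, i=-1
j=0: 5>4, skip
j=1: 4≤4, i=0, swap(0,1) ⇒ [4,5,5,5,4,4,5,4,4,5,4,4,4]
j=2: 5>4, skip
j=3: 5>4, skip
j=4: 4≤4, i=1, swap(1,4) ⇒ [4,4,5,5,5,4,5,4,4,5,4,4,4]
j=5: 4≤4, i=2, swap(2,5) ⇒ [4,4,4,5,5,5,5,4,4,5,4,4,4]
j=6: 5>4, skip
j=7: 4≤4, i=3, swap(3,7) ⇒ [4,4,4,4,5,5,5,5,4,5,4,4,4]
j=8: 4≤4, i=4, swap(4,8) ⇒ [4,4,4,4,4,5,5,5,5,5,4,4,4]
j=9: 5>4, skip
j=10: 4≤4, i=5, swap(5,10) ⇒ [4,4,4,4,4,4,5,5,5,5,5,4,4]
j=11: 4≤4, i=6, swap(6,11) ⇒ [4,4,4,4,4,4,4,5,5,5,5,5,4]
swap(7,12) ⇒ [4,4,4,4,4,4,4,4,5,5,5,5,5]; return 7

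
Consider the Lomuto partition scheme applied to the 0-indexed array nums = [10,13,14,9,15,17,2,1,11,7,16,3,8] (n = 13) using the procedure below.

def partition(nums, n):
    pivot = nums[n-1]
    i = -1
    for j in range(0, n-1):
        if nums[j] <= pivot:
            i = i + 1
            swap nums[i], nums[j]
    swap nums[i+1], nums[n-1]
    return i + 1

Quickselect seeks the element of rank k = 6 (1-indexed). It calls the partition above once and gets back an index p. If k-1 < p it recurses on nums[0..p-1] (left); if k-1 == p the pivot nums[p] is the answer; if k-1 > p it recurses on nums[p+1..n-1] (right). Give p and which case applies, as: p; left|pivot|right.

4; right

pivot = nums[12] = 8; i = -1
j=0: nums[0]=10 > 8 → no swap
j=1: nums[1]=13 > 8 → no swap
j=2: nums[2]=14 > 8 → no swap
j=3: nums[3]=9 > 8 → no swap
j=4: nums[4]=15 > 8 → no swap
j=5: nums[5]=17 > 8 → no swap
j=6: nums[6]=2 ≤ 8 → i=0, swap nums[0],nums[6] → [2,13,14,9,15,17,10,1,11,7,16,3,8]
j=7: nums[7]=1 ≤ 8 → i=1, swap nums[1],nums[7] → [2,1,14,9,15,17,10,13,11,7,16,3,8]
j=8: nums[8]=11 > 8 → no swap
j=9: nums[9]=7 ≤ 8 → i=2, swap nums[2],nums[9] → [2,1,7,9,15,17,10,13,11,14,16,3,8]
j=10: nums[10]=16 > 8 → no swap
j=11: nums[11]=3 ≤ 8 → i=3, swap nums[3],nums[11] → [2,1,7,3,15,17,10,13,11,14,16,9,8]
final swap nums[4],nums[12] → [2,1,7,3,8,17,10,13,11,14,16,9,15]; return 4
p = 4; k-1 = 5 > 4 ⇒ right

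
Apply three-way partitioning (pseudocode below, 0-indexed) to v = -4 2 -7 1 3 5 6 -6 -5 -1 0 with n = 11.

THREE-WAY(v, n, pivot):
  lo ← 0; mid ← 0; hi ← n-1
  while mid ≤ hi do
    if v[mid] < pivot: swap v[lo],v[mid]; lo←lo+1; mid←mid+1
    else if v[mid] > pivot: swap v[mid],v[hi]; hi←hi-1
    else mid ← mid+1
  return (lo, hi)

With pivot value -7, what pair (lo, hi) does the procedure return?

lo=0 mid=0 hi=10
-4>-7: swap(0,10), hi=9 ⇒ 0 2 -7 1 3 5 6 -6 -5 -1 -4
0>-7: swap(0,9), hi=8 ⇒ -1 2 -7 1 3 5 6 -6 -5 0 -4
-1>-7: swap(0,8), hi=7 ⇒ -5 2 -7 1 3 5 6 -6 -1 0 -4
-5>-7: swap(0,7), hi=6 ⇒ -6 2 -7 1 3 5 6 -5 -1 0 -4
-6>-7: swap(0,6), hi=5 ⇒ 6 2 -7 1 3 5 -6 -5 -1 0 -4
6>-7: swap(0,5), hi=4 ⇒ 5 2 -7 1 3 6 -6 -5 -1 0 -4
5>-7: swap(0,4), hi=3 ⇒ 3 2 -7 1 5 6 -6 -5 -1 0 -4
3>-7: swap(0,3), hi=2 ⇒ 1 2 -7 3 5 6 -6 -5 -1 0 -4
1>-7: swap(0,2), hi=1 ⇒ -7 2 1 3 5 6 -6 -5 -1 0 -4
-7=-7: mid=1
2>-7: swap(1,1), hi=0 ⇒ -7 2 1 3 5 6 -6 -5 -1 0 -4
done. lo=0 hi=0; v=-7 2 1 3 5 6 -6 -5 -1 0 -4

(0, 0)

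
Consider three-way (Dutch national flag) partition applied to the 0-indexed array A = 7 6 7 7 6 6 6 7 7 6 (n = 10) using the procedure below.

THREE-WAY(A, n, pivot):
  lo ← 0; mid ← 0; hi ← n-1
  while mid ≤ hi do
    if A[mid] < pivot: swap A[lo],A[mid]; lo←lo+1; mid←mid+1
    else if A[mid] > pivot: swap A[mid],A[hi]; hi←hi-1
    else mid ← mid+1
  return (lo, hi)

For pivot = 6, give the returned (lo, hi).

lo=0 mid=0 hi=9
7>6: swap(0,9), hi=8 ⇒ 6 6 7 7 6 6 6 7 7 7
6=6: mid=1
6=6: mid=2
7>6: swap(2,8), hi=7 ⇒ 6 6 7 7 6 6 6 7 7 7
7>6: swap(2,7), hi=6 ⇒ 6 6 7 7 6 6 6 7 7 7
7>6: swap(2,6), hi=5 ⇒ 6 6 6 7 6 6 7 7 7 7
6=6: mid=3
7>6: swap(3,5), hi=4 ⇒ 6 6 6 6 6 7 7 7 7 7
6=6: mid=4
6=6: mid=5
done. lo=0 hi=4; A=6 6 6 6 6 7 7 7 7 7

(0, 4)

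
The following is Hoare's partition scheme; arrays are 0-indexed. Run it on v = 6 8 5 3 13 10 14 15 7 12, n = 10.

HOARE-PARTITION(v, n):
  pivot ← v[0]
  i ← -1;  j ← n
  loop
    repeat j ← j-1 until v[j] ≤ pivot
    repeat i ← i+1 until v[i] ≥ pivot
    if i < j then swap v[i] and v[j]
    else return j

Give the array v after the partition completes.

3 5 8 6 13 10 14 15 7 12

pivot=6
j stops at 3 (3), i stops at 0 (6); swap ⇒ 3 8 5 6 13 10 14 15 7 12
j stops at 2 (5), i stops at 1 (8); swap ⇒ 3 5 8 6 13 10 14 15 7 12
j stops at 1, i stops at 2; i≥j ⇒ return 1. v=3 5 8 6 13 10 14 15 7 12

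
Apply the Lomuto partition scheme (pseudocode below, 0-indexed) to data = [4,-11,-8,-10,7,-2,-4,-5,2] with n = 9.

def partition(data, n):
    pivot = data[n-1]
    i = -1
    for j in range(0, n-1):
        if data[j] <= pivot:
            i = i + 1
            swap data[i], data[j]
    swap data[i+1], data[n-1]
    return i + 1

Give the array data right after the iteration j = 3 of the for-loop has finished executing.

[-11,-8,-10,4,7,-2,-4,-5,2]

pivot = data[8] = 2; i = -1
j=0: data[0]=4 > 2 → no swap
j=1: data[1]=-11 ≤ 2 → i=0, swap data[0],data[1] → [-11,4,-8,-10,7,-2,-4,-5,2]
j=2: data[2]=-8 ≤ 2 → i=1, swap data[1],data[2] → [-11,-8,4,-10,7,-2,-4,-5,2]
j=3: data[3]=-10 ≤ 2 → i=2, swap data[2],data[3] → [-11,-8,-10,4,7,-2,-4,-5,2]
(after j=3) data = [-11,-8,-10,4,7,-2,-4,-5,2]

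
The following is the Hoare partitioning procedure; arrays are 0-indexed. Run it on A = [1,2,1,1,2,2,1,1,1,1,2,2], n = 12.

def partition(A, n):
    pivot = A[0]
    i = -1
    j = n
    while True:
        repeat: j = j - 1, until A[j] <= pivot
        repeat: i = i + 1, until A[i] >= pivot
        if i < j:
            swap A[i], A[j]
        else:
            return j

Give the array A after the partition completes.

[1,1,1,1,2,2,1,1,2,1,2,2]

pivot = A[0] = 1; i = -1, j = 12
j→9 (A[9]=1≤1), i→0 (A[0]=1≥1); i<j, swap → [1,2,1,1,2,2,1,1,1,1,2,2]
j→8 (A[8]=1≤1), i→1 (A[1]=2≥1); i<j, swap → [1,1,1,1,2,2,1,1,2,1,2,2]
j→7 (A[7]=1≤1), i→2 (A[2]=1≥1); i<j, swap → [1,1,1,1,2,2,1,1,2,1,2,2]
j→6 (A[6]=1≤1), i→3 (A[3]=1≥1); i<j, swap → [1,1,1,1,2,2,1,1,2,1,2,2]
j→3, i→4; i≥j, return j=3. A = [1,1,1,1,2,2,1,1,2,1,2,2]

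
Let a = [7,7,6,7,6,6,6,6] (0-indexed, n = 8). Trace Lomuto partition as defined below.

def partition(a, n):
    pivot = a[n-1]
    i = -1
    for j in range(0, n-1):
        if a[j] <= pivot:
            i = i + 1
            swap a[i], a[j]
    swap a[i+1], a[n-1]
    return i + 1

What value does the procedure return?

4

pivot = a[7] = 6; i = -1
j=0: a[0]=7 > 6 → no swap
j=1: a[1]=7 > 6 → no swap
j=2: a[2]=6 ≤ 6 → i=0, swap a[0],a[2] → [6,7,7,7,6,6,6,6]
j=3: a[3]=7 > 6 → no swap
j=4: a[4]=6 ≤ 6 → i=1, swap a[1],a[4] → [6,6,7,7,7,6,6,6]
j=5: a[5]=6 ≤ 6 → i=2, swap a[2],a[5] → [6,6,6,7,7,7,6,6]
j=6: a[6]=6 ≤ 6 → i=3, swap a[3],a[6] → [6,6,6,6,7,7,7,6]
final swap a[4],a[7] → [6,6,6,6,6,7,7,7]; return 4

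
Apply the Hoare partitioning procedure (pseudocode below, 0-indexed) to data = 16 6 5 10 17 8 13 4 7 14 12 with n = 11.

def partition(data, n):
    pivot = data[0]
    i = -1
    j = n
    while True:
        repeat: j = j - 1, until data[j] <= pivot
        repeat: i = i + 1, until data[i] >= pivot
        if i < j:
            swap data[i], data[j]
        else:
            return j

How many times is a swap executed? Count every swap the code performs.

2

pivot=16
j stops at 10 (12), i stops at 0 (16); swap ⇒ 12 6 5 10 17 8 13 4 7 14 16
j stops at 9 (14), i stops at 4 (17); swap ⇒ 12 6 5 10 14 8 13 4 7 17 16
j stops at 8, i stops at 9; i≥j ⇒ return 8. data=12 6 5 10 14 8 13 4 7 17 16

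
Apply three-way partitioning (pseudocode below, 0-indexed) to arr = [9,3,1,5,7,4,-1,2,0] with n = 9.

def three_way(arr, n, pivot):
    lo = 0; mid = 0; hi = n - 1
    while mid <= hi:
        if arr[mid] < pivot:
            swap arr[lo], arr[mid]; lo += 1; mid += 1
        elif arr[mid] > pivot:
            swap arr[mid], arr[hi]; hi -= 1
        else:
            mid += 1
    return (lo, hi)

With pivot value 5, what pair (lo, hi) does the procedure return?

lo=0 mid=0 hi=8
9>5: swap(0,8), hi=7 ⇒ [0,3,1,5,7,4,-1,2,9]
0<5: swap(0,0), lo=1 mid=1 ⇒ [0,3,1,5,7,4,-1,2,9]
3<5: swap(1,1), lo=2 mid=2 ⇒ [0,3,1,5,7,4,-1,2,9]
1<5: swap(2,2), lo=3 mid=3 ⇒ [0,3,1,5,7,4,-1,2,9]
5=5: mid=4
7>5: swap(4,7), hi=6 ⇒ [0,3,1,5,2,4,-1,7,9]
2<5: swap(3,4), lo=4 mid=5 ⇒ [0,3,1,2,5,4,-1,7,9]
4<5: swap(4,5), lo=5 mid=6 ⇒ [0,3,1,2,4,5,-1,7,9]
-1<5: swap(5,6), lo=6 mid=7 ⇒ [0,3,1,2,4,-1,5,7,9]
done. lo=6 hi=6; arr=[0,3,1,2,4,-1,5,7,9]

(6, 6)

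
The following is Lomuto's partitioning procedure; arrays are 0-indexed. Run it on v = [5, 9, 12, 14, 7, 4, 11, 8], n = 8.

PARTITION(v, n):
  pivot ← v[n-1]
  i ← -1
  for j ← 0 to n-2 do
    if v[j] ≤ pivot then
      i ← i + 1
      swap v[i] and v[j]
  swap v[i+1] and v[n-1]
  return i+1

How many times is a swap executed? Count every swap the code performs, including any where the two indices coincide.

4

pivot=8, i=-1
j=0: 5≤8, i=0, swap(0,0) ⇒ [5, 9, 12, 14, 7, 4, 11, 8]
j=1: 9>8, skip
j=2: 12>8, skip
j=3: 14>8, skip
j=4: 7≤8, i=1, swap(1,4) ⇒ [5, 7, 12, 14, 9, 4, 11, 8]
j=5: 4≤8, i=2, swap(2,5) ⇒ [5, 7, 4, 14, 9, 12, 11, 8]
j=6: 11>8, skip
swap(3,7) ⇒ [5, 7, 4, 8, 9, 12, 11, 14]; return 3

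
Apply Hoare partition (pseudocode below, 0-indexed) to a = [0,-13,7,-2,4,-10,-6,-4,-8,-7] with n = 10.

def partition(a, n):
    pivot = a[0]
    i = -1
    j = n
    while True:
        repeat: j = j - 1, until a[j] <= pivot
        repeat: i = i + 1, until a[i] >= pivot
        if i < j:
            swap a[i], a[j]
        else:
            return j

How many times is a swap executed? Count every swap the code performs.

3

pivot=0
j stops at 9 (-7), i stops at 0 (0); swap ⇒ [-7,-13,7,-2,4,-10,-6,-4,-8,0]
j stops at 8 (-8), i stops at 2 (7); swap ⇒ [-7,-13,-8,-2,4,-10,-6,-4,7,0]
j stops at 7 (-4), i stops at 4 (4); swap ⇒ [-7,-13,-8,-2,-4,-10,-6,4,7,0]
j stops at 6, i stops at 7; i≥j ⇒ return 6. a=[-7,-13,-8,-2,-4,-10,-6,4,7,0]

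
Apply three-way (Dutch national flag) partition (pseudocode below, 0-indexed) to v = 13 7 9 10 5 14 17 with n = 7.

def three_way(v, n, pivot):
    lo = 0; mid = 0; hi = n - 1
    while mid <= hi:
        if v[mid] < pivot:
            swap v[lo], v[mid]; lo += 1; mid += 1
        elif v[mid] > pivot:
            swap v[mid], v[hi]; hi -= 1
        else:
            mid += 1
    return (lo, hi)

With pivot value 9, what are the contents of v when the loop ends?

5 7 9 10 14 17 13

pivot = 9; lo=0, mid=0, hi=6
v[mid]=13>9: swap v[0],v[6]; hi=5 → 17 7 9 10 5 14 13
v[mid]=17>9: swap v[0],v[5]; hi=4 → 14 7 9 10 5 17 13
v[mid]=14>9: swap v[0],v[4]; hi=3 → 5 7 9 10 14 17 13
v[mid]=5<9: swap v[0],v[0]; lo=1,mid=1 → 5 7 9 10 14 17 13
v[mid]=7<9: swap v[1],v[1]; lo=2,mid=2 → 5 7 9 10 14 17 13
v[mid]=9=9: mid=3
v[mid]=10>9: swap v[3],v[3]; hi=2 → 5 7 9 10 14 17 13
end: lo=2, hi=2; v = 5 7 9 10 14 17 13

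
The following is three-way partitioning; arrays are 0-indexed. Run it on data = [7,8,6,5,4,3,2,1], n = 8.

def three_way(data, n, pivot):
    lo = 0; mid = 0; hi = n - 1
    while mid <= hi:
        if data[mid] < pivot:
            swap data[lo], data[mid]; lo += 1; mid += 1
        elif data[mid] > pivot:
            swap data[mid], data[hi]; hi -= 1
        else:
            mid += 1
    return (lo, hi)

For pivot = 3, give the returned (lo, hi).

pivot = 3; lo=0, mid=0, hi=7
data[mid]=7>3: swap data[0],data[7]; hi=6 → [1,8,6,5,4,3,2,7]
data[mid]=1<3: swap data[0],data[0]; lo=1,mid=1 → [1,8,6,5,4,3,2,7]
data[mid]=8>3: swap data[1],data[6]; hi=5 → [1,2,6,5,4,3,8,7]
data[mid]=2<3: swap data[1],data[1]; lo=2,mid=2 → [1,2,6,5,4,3,8,7]
data[mid]=6>3: swap data[2],data[5]; hi=4 → [1,2,3,5,4,6,8,7]
data[mid]=3=3: mid=3
data[mid]=5>3: swap data[3],data[4]; hi=3 → [1,2,3,4,5,6,8,7]
data[mid]=4>3: swap data[3],data[3]; hi=2 → [1,2,3,4,5,6,8,7]
end: lo=2, hi=2; data = [1,2,3,4,5,6,8,7]

(2, 2)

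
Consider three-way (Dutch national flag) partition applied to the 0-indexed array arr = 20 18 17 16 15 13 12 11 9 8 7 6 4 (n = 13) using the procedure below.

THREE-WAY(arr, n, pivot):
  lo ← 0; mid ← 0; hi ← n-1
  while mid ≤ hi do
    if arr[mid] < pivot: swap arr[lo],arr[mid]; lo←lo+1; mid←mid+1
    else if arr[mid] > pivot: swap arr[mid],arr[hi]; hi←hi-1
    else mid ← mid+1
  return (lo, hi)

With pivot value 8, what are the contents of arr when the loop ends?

lo=0 mid=0 hi=12
20>8: swap(0,12), hi=11 ⇒ 4 18 17 16 15 13 12 11 9 8 7 6 20
4<8: swap(0,0), lo=1 mid=1 ⇒ 4 18 17 16 15 13 12 11 9 8 7 6 20
18>8: swap(1,11), hi=10 ⇒ 4 6 17 16 15 13 12 11 9 8 7 18 20
6<8: swap(1,1), lo=2 mid=2 ⇒ 4 6 17 16 15 13 12 11 9 8 7 18 20
17>8: swap(2,10), hi=9 ⇒ 4 6 7 16 15 13 12 11 9 8 17 18 20
7<8: swap(2,2), lo=3 mid=3 ⇒ 4 6 7 16 15 13 12 11 9 8 17 18 20
16>8: swap(3,9), hi=8 ⇒ 4 6 7 8 15 13 12 11 9 16 17 18 20
8=8: mid=4
15>8: swap(4,8), hi=7 ⇒ 4 6 7 8 9 13 12 11 15 16 17 18 20
9>8: swap(4,7), hi=6 ⇒ 4 6 7 8 11 13 12 9 15 16 17 18 20
11>8: swap(4,6), hi=5 ⇒ 4 6 7 8 12 13 11 9 15 16 17 18 20
12>8: swap(4,5), hi=4 ⇒ 4 6 7 8 13 12 11 9 15 16 17 18 20
13>8: swap(4,4), hi=3 ⇒ 4 6 7 8 13 12 11 9 15 16 17 18 20
done. lo=3 hi=3; arr=4 6 7 8 13 12 11 9 15 16 17 18 20

4 6 7 8 13 12 11 9 15 16 17 18 20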